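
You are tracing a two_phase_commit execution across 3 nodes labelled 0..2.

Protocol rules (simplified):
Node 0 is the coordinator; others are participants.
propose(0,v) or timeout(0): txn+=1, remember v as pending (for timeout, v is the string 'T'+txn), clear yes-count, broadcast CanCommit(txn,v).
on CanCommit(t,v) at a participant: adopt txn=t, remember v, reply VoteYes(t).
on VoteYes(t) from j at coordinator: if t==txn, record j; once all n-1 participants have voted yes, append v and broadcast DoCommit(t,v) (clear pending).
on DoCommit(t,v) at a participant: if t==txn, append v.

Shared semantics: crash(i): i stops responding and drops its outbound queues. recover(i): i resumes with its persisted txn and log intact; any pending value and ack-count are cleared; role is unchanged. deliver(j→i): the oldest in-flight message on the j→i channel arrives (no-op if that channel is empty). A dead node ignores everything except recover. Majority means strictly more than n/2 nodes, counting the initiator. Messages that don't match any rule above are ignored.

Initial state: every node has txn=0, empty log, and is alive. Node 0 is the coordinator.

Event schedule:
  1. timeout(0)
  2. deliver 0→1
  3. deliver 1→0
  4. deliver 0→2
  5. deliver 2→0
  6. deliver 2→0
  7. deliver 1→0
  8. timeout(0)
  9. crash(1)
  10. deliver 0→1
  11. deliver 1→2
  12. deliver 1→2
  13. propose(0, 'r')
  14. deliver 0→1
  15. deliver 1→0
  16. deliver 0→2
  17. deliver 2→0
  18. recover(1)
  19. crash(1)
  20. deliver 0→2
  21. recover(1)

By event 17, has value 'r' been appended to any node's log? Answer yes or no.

no

step 1 timeout(0): 0={coor,t=1,log=-}
step 2 deliver 0→1: 1={part,t=1,log=-}
step 3 deliver 1→0: —
step 4 deliver 0→2: 2={part,t=1,log=-}
step 5 deliver 2→0: 0={coor,t=1,log=T1}
step 6 deliver 2→0: —
step 7 deliver 1→0: —
step 8 timeout(0): 0={coor,t=2,log=T1}
step 9 crash(1): 1={✗part,t=1,log=-}
step 10 deliver 0→1: —
step 11 deliver 1→2: —
step 12 deliver 1→2: —
step 13 propose(0,'r'): 0={coor,t=3,log=T1}
step 14 deliver 0→1: —
step 15 deliver 1→0: —
step 16 deliver 0→2: 2={part,t=1,log=T1}
step 17 deliver 2→0: —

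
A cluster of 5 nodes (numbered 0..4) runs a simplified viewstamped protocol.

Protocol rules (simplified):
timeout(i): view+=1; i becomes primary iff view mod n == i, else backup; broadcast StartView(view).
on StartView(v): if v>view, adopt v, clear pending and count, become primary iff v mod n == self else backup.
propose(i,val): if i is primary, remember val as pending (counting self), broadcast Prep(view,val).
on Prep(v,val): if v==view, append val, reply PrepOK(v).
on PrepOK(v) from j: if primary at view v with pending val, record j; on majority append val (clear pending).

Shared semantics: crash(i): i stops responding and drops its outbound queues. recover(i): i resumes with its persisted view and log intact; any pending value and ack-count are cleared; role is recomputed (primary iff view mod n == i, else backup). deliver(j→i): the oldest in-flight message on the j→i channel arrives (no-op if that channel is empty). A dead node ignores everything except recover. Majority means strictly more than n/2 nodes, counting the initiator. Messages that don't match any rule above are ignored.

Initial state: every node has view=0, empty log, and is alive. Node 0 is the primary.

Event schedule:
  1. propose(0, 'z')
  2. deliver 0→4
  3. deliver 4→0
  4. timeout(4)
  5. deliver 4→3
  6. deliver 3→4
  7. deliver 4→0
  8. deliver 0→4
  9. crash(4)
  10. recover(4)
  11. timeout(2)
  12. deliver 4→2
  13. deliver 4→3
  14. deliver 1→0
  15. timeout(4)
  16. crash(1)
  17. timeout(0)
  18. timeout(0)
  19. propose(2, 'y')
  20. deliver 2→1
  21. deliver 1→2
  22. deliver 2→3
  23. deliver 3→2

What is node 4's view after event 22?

step 1 propose(0,'z'): —
step 2 deliver 0→4: 4={back,v=0,log=z}
step 3 deliver 4→0: —
step 4 timeout(4): 4={back,v=1,log=z}
step 5 deliver 4→3: 3={back,v=1,log=-}
step 6 deliver 3→4: —
step 7 deliver 4→0: 0={back,v=1,log=-}
step 8 deliver 0→4: —
step 9 crash(4): 4={✗back,v=1,log=z}
step 10 recover(4): 4={back,v=1,log=z}
step 11 timeout(2): 2={back,v=1,log=-}
step 12 deliver 4→2: —
step 13 deliver 4→3: —
step 14 deliver 1→0: —
step 15 timeout(4): 4={back,v=2,log=z}
step 16 crash(1): 1={✗back,v=0,log=-}
step 17 timeout(0): 0={back,v=2,log=-}
step 18 timeout(0): 0={back,v=3,log=-}
step 19 propose(2,'y'): —
step 20 deliver 2→1: —
step 21 deliver 1→2: —
step 22 deliver 2→3: —

2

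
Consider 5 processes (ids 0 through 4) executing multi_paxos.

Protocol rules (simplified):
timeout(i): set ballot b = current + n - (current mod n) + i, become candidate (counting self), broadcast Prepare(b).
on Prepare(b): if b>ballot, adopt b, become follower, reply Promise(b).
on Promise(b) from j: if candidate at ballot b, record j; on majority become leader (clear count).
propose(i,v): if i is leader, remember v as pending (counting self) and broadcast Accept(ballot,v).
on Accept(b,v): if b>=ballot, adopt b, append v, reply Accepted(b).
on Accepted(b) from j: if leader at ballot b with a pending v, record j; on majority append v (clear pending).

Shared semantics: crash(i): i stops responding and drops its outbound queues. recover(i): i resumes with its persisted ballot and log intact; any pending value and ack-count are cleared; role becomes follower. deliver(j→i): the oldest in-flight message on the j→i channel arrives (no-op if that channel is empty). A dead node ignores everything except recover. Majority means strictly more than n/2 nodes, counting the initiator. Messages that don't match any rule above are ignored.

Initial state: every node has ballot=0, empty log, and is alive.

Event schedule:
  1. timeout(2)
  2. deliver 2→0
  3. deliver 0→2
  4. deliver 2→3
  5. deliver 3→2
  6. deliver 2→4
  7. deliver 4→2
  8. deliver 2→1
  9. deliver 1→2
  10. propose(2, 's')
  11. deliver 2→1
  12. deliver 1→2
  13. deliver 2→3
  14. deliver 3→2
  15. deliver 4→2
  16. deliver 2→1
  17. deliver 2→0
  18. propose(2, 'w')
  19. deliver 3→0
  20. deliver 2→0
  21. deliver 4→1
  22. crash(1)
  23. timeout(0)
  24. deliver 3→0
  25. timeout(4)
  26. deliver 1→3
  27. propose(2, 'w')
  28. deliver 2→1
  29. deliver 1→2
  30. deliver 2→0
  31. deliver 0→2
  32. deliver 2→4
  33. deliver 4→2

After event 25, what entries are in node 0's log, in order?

s,w

after 1 — timeout(2): n2:cand/b7/[-]
after 2 — deliver 2→0: n0:foll/b7/[-]
after 3 — deliver 0→2: ·
after 4 — deliver 2→3: n3:foll/b7/[-]
after 5 — deliver 3→2: n2:lead/b7/[-]
after 6 — deliver 2→4: n4:foll/b7/[-]
after 7 — deliver 4→2: ·
after 8 — deliver 2→1: n1:foll/b7/[-]
after 9 — deliver 1→2: ·
after 10 — propose(2,'s'): ·
after 11 — deliver 2→1: n1:foll/b7/[s]
after 12 — deliver 1→2: ·
after 13 — deliver 2→3: n3:foll/b7/[s]
after 14 — deliver 3→2: n2:lead/b7/[s]
after 15 — deliver 4→2: ·
after 16 — deliver 2→1: ·
after 17 — deliver 2→0: n0:foll/b7/[s]
after 18 — propose(2,'w'): ·
after 19 — deliver 3→0: ·
after 20 — deliver 2→0: n0:foll/b7/[s,w]
after 21 — deliver 4→1: ·
after 22 — crash(1): n1:✗foll/b7/[s]
after 23 — timeout(0): n0:cand/b10/[s,w]
after 24 — deliver 3→0: ·
after 25 — timeout(4): n4:cand/b14/[-]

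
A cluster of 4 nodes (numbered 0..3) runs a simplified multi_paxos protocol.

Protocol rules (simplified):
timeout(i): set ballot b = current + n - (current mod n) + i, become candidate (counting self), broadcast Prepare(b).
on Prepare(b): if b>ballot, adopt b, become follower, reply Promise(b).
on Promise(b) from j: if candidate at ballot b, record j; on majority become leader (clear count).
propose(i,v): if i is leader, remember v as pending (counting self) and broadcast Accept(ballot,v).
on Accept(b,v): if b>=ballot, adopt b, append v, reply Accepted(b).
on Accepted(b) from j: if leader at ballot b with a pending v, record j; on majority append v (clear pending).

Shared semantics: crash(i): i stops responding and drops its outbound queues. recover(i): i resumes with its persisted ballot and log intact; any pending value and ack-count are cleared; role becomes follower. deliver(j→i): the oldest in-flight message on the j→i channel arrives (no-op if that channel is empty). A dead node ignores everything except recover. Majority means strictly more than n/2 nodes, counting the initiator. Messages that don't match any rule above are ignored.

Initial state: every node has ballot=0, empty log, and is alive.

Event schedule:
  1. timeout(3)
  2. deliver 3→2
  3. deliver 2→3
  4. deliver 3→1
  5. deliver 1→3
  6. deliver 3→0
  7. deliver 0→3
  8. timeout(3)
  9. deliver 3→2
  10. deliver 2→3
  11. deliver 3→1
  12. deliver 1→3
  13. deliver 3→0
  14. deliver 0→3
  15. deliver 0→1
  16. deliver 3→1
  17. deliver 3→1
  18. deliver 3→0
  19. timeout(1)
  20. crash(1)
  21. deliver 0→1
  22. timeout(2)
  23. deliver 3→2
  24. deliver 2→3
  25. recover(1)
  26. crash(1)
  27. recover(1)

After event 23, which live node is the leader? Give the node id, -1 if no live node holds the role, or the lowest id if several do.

[1] timeout(3) → N3(cand b7 [-])
[2] deliver 3→2 → N2(foll b7 [-])
[3] deliver 2→3 → ∅
[4] deliver 3→1 → N1(foll b7 [-])
[5] deliver 1→3 → N3(lead b7 [-])
[6] deliver 3→0 → N0(foll b7 [-])
[7] deliver 0→3 → ∅
[8] timeout(3) → N3(cand b11 [-])
[9] deliver 3→2 → N2(foll b11 [-])
[10] deliver 2→3 → ∅
[11] deliver 3→1 → N1(foll b11 [-])
[12] deliver 1→3 → N3(lead b11 [-])
[13] deliver 3→0 → N0(foll b11 [-])
[14] deliver 0→3 → ∅
[15] deliver 0→1 → ∅
[16] deliver 3→1 → ∅
[17] deliver 3→1 → ∅
[18] deliver 3→0 → ∅
[19] timeout(1) → N1(cand b13 [-])
[20] crash(1) → N1(✗cand b13 [-])
[21] deliver 0→1 → ∅
[22] timeout(2) → N2(cand b14 [-])
[23] deliver 3→2 → ∅

3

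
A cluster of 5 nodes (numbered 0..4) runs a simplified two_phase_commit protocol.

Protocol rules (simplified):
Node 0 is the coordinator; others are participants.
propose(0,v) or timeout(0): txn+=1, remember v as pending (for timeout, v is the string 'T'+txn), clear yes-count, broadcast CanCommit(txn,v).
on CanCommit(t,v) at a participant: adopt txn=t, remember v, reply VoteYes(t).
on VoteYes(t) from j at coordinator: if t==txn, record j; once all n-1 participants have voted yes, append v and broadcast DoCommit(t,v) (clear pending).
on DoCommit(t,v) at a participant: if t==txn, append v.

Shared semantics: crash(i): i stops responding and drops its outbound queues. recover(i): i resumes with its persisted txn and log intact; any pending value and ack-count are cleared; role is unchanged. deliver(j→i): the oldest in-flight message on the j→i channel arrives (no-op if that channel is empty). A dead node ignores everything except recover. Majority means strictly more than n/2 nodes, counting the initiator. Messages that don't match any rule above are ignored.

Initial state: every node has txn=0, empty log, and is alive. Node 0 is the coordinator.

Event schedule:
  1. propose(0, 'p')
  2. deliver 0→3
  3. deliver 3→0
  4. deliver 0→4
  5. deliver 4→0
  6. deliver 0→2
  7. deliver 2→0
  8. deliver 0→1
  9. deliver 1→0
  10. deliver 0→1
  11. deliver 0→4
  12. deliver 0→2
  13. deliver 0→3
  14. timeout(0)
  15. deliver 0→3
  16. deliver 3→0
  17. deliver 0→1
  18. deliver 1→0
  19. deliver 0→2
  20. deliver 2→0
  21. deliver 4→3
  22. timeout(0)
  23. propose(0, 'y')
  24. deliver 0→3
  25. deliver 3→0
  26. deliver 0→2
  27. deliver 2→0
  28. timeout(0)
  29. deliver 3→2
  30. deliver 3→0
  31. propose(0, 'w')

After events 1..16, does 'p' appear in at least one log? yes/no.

step 1 propose(0,'p'): 0={coor,t=1,log=-}
step 2 deliver 0→3: 3={part,t=1,log=-}
step 3 deliver 3→0: —
step 4 deliver 0→4: 4={part,t=1,log=-}
step 5 deliver 4→0: —
step 6 deliver 0→2: 2={part,t=1,log=-}
step 7 deliver 2→0: —
step 8 deliver 0→1: 1={part,t=1,log=-}
step 9 deliver 1→0: 0={coor,t=1,log=p}
step 10 deliver 0→1: 1={part,t=1,log=p}
step 11 deliver 0→4: 4={part,t=1,log=p}
step 12 deliver 0→2: 2={part,t=1,log=p}
step 13 deliver 0→3: 3={part,t=1,log=p}
step 14 timeout(0): 0={coor,t=2,log=p}
step 15 deliver 0→3: 3={part,t=2,log=p}
step 16 deliver 3→0: —

yes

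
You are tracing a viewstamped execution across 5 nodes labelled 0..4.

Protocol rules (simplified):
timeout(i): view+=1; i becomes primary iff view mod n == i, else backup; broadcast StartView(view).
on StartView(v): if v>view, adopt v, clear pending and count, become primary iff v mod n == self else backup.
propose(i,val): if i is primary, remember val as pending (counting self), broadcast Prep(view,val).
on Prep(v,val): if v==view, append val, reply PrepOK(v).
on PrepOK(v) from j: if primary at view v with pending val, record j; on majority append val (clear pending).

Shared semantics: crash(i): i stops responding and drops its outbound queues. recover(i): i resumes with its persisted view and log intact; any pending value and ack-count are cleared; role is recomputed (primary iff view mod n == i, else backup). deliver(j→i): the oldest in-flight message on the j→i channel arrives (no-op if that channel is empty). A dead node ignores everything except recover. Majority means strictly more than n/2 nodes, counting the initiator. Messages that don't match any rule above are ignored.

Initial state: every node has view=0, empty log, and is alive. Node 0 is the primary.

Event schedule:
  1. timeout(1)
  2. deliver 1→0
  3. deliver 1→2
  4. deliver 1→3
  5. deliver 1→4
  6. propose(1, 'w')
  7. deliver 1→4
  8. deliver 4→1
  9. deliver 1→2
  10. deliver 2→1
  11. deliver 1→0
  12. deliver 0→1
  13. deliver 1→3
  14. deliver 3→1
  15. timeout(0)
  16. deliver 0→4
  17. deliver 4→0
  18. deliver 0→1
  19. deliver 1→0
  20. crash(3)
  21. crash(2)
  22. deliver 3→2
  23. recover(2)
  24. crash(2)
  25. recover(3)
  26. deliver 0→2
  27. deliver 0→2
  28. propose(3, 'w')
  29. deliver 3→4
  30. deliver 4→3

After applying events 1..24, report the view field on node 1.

2

1. timeout(1):  <1:prim v1 ->
2. deliver 1→0:  <0:back v1 ->
3. deliver 1→2:  <2:back v1 ->
4. deliver 1→3:  <3:back v1 ->
5. deliver 1→4:  <4:back v1 ->
6. propose(1,'w'):  nop
7. deliver 1→4:  <4:back v1 w>
8. deliver 4→1:  nop
9. deliver 1→2:  <2:back v1 w>
10. deliver 2→1:  <1:prim v1 w>
11. deliver 1→0:  <0:back v1 w>
12. deliver 0→1:  nop
13. deliver 1→3:  <3:back v1 w>
14. deliver 3→1:  nop
15. timeout(0):  <0:back v2 w>
16. deliver 0→4:  <4:back v2 w>
17. deliver 4→0:  nop
18. deliver 0→1:  <1:back v2 w>
19. deliver 1→0:  nop
20. crash(3):  <3:✗back v1 w>
21. crash(2):  <2:✗back v1 w>
22. deliver 3→2:  nop
23. recover(2):  <2:back v1 w>
24. crash(2):  <2:✗back v1 w>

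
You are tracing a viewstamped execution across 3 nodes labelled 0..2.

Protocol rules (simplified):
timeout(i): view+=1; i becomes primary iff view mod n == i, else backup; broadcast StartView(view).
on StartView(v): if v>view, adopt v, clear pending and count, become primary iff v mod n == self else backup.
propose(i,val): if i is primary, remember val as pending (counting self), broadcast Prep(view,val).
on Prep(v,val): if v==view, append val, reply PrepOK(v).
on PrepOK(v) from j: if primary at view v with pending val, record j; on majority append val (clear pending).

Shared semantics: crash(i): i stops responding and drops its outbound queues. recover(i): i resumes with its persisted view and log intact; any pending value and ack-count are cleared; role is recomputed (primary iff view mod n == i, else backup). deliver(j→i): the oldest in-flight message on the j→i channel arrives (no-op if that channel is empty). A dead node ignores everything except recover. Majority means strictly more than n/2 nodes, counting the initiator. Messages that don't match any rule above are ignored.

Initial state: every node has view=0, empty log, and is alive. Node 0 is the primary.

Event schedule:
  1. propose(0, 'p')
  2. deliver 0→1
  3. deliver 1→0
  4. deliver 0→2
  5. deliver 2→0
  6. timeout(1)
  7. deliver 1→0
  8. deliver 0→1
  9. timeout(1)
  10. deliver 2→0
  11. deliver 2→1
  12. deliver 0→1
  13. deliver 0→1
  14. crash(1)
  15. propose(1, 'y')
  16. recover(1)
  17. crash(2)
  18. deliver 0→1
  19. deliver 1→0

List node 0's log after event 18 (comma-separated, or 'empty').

e1 propose(0,'p'): ·
e2 deliver 0→1: 1[back,v=0,p]
e3 deliver 1→0: 0[prim,v=0,p]
e4 deliver 0→2: 2[back,v=0,p]
e5 deliver 2→0: ·
e6 timeout(1): 1[prim,v=1,p]
e7 deliver 1→0: 0[back,v=1,p]
e8 deliver 0→1: ·
e9 timeout(1): 1[back,v=2,p]
e10 deliver 2→0: ·
e11 deliver 2→1: ·
e12 deliver 0→1: ·
e13 deliver 0→1: ·
e14 crash(1): 1[✗back,v=2,p]
e15 propose(1,'y'): ·
e16 recover(1): 1[back,v=2,p]
e17 crash(2): 2[✗back,v=0,p]
e18 deliver 0→1: ·

p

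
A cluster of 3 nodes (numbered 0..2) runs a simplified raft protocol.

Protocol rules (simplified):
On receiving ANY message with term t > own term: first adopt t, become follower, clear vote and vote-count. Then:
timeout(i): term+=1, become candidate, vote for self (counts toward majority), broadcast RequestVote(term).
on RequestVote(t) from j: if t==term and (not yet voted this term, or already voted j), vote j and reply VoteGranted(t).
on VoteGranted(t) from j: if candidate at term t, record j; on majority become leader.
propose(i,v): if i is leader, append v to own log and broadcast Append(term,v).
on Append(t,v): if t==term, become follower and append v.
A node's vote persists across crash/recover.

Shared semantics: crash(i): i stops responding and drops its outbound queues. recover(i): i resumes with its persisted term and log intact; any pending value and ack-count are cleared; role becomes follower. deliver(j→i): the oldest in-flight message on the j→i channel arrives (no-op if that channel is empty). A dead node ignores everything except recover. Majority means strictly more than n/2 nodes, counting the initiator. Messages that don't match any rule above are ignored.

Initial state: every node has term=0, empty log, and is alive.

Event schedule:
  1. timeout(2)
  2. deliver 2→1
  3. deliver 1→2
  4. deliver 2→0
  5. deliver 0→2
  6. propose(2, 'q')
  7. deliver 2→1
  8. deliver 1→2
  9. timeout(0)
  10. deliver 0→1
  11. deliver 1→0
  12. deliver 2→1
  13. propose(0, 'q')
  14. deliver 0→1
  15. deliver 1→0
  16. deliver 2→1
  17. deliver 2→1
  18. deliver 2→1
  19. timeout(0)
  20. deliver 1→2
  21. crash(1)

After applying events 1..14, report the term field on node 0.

2

[1] timeout(2) → N2(cand t1 [-])
[2] deliver 2→1 → N1(foll t1 [-])
[3] deliver 1→2 → N2(lead t1 [-])
[4] deliver 2→0 → N0(foll t1 [-])
[5] deliver 0→2 → ∅
[6] propose(2,'q') → N2(lead t1 [q])
[7] deliver 2→1 → N1(foll t1 [q])
[8] deliver 1→2 → ∅
[9] timeout(0) → N0(cand t2 [-])
[10] deliver 0→1 → N1(foll t2 [q])
[11] deliver 1→0 → N0(lead t2 [-])
[12] deliver 2→1 → ∅
[13] propose(0,'q') → N0(lead t2 [q])
[14] deliver 0→1 → N1(foll t2 [q,q])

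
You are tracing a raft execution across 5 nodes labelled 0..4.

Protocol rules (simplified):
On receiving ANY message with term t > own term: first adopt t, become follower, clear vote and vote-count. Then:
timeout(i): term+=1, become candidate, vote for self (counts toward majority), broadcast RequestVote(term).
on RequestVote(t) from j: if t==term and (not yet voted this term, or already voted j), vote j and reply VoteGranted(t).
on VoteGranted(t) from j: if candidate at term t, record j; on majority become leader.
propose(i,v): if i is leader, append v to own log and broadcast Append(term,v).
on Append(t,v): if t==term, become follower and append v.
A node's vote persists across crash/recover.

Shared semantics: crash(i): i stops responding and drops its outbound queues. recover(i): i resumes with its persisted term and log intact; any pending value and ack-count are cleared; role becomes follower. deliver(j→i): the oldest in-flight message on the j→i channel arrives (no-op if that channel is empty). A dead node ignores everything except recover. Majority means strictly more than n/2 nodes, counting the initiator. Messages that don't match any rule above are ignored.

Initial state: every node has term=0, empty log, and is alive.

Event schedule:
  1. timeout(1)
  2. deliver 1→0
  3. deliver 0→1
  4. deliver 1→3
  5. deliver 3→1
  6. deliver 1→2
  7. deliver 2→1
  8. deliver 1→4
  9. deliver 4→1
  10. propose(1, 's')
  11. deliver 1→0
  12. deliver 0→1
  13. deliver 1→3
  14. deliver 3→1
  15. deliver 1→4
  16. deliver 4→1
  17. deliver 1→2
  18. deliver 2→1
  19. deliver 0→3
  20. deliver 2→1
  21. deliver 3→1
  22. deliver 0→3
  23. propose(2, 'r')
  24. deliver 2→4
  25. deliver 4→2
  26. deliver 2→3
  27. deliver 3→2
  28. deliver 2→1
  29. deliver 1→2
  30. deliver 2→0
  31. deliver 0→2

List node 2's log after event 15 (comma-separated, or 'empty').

empty

[1] timeout(1) → N1(cand t1 [-])
[2] deliver 1→0 → N0(foll t1 [-])
[3] deliver 0→1 → ∅
[4] deliver 1→3 → N3(foll t1 [-])
[5] deliver 3→1 → N1(lead t1 [-])
[6] deliver 1→2 → N2(foll t1 [-])
[7] deliver 2→1 → ∅
[8] deliver 1→4 → N4(foll t1 [-])
[9] deliver 4→1 → ∅
[10] propose(1,'s') → N1(lead t1 [s])
[11] deliver 1→0 → N0(foll t1 [s])
[12] deliver 0→1 → ∅
[13] deliver 1→3 → N3(foll t1 [s])
[14] deliver 3→1 → ∅
[15] deliver 1→4 → N4(foll t1 [s])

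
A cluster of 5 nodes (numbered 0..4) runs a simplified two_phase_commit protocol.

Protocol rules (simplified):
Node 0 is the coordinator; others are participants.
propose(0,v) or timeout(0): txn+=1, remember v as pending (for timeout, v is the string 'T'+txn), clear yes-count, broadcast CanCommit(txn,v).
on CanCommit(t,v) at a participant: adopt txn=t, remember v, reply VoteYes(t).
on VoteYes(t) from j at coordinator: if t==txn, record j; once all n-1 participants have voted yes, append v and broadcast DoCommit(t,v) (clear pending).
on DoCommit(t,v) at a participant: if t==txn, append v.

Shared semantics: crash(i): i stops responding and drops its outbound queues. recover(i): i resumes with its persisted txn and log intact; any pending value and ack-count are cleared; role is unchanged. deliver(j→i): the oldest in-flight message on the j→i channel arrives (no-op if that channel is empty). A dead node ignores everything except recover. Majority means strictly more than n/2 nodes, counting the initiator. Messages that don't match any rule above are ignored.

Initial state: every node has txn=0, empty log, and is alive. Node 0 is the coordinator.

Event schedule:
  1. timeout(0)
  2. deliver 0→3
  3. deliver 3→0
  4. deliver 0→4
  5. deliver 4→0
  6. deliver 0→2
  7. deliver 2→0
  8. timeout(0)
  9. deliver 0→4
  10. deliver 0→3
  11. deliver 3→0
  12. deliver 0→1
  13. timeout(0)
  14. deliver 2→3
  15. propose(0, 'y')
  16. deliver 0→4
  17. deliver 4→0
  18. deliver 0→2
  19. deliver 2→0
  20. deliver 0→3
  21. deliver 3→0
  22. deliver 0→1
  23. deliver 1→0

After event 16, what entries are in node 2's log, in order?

after 1 — timeout(0): n0:coor/t1/[-]
after 2 — deliver 0→3: n3:part/t1/[-]
after 3 — deliver 3→0: ·
after 4 — deliver 0→4: n4:part/t1/[-]
after 5 — deliver 4→0: ·
after 6 — deliver 0→2: n2:part/t1/[-]
after 7 — deliver 2→0: ·
after 8 — timeout(0): n0:coor/t2/[-]
after 9 — deliver 0→4: n4:part/t2/[-]
after 10 — deliver 0→3: n3:part/t2/[-]
after 11 — deliver 3→0: ·
after 12 — deliver 0→1: n1:part/t1/[-]
after 13 — timeout(0): n0:coor/t3/[-]
after 14 — deliver 2→3: ·
after 15 — propose(0,'y'): n0:coor/t4/[-]
after 16 — deliver 0→4: n4:part/t3/[-]

empty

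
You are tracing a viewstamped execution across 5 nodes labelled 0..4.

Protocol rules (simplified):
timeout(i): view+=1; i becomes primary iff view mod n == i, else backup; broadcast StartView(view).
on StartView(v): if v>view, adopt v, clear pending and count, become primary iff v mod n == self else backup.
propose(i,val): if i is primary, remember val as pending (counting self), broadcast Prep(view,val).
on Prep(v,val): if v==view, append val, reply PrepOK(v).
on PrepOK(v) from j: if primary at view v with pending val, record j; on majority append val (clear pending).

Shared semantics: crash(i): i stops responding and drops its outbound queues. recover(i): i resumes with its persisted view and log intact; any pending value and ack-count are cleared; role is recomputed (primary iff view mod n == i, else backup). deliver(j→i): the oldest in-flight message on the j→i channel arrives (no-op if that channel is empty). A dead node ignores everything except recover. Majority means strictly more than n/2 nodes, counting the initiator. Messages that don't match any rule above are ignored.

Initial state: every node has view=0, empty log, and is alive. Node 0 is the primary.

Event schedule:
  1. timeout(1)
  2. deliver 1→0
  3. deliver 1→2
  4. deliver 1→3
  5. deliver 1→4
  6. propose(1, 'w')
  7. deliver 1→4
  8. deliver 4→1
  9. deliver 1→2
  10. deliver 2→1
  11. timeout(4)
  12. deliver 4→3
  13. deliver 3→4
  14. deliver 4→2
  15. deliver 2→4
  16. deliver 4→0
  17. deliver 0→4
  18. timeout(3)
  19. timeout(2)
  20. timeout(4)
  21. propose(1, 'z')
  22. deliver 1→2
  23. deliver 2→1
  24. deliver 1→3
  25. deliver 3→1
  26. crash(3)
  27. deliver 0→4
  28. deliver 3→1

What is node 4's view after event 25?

1. timeout(1):  <1:prim v1 ->
2. deliver 1→0:  <0:back v1 ->
3. deliver 1→2:  <2:back v1 ->
4. deliver 1→3:  <3:back v1 ->
5. deliver 1→4:  <4:back v1 ->
6. propose(1,'w'):  nop
7. deliver 1→4:  <4:back v1 w>
8. deliver 4→1:  nop
9. deliver 1→2:  <2:back v1 w>
10. deliver 2→1:  <1:prim v1 w>
11. timeout(4):  <4:back v2 w>
12. deliver 4→3:  <3:back v2 ->
13. deliver 3→4:  nop
14. deliver 4→2:  <2:prim v2 w>
15. deliver 2→4:  nop
16. deliver 4→0:  <0:back v2 ->
17. deliver 0→4:  nop
18. timeout(3):  <3:prim v3 ->
19. timeout(2):  <2:back v3 w>
20. timeout(4):  <4:back v3 w>
21. propose(1,'z'):  nop
22. deliver 1→2:  nop
23. deliver 2→1:  <1:back v3 w>
24. deliver 1→3:  nop
25. deliver 3→1:  nop

3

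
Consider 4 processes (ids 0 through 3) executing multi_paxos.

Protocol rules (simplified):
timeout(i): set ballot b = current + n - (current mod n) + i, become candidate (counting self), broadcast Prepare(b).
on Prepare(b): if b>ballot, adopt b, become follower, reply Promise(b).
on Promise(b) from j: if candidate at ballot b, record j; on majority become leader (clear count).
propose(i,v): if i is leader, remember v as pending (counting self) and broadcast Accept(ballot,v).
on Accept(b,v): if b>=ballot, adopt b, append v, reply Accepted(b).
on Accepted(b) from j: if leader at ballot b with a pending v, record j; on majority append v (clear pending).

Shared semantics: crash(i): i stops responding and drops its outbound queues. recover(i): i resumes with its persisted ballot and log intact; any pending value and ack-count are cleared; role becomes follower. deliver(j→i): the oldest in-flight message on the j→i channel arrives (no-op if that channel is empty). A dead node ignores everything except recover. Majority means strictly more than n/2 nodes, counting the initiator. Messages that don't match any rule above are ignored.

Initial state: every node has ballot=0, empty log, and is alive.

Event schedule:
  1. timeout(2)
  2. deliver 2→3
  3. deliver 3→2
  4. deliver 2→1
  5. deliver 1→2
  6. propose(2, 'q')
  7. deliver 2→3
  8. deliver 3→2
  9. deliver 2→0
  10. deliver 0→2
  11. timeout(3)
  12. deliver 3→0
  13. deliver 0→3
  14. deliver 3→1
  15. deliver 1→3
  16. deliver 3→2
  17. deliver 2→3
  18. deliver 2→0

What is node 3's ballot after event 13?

11

after 1 — timeout(2): n2:cand/b6/[-]
after 2 — deliver 2→3: n3:foll/b6/[-]
after 3 — deliver 3→2: ·
after 4 — deliver 2→1: n1:foll/b6/[-]
after 5 — deliver 1→2: n2:lead/b6/[-]
after 6 — propose(2,'q'): ·
after 7 — deliver 2→3: n3:foll/b6/[q]
after 8 — deliver 3→2: ·
after 9 — deliver 2→0: n0:foll/b6/[-]
after 10 — deliver 0→2: ·
after 11 — timeout(3): n3:cand/b11/[q]
after 12 — deliver 3→0: n0:foll/b11/[-]
after 13 — deliver 0→3: ·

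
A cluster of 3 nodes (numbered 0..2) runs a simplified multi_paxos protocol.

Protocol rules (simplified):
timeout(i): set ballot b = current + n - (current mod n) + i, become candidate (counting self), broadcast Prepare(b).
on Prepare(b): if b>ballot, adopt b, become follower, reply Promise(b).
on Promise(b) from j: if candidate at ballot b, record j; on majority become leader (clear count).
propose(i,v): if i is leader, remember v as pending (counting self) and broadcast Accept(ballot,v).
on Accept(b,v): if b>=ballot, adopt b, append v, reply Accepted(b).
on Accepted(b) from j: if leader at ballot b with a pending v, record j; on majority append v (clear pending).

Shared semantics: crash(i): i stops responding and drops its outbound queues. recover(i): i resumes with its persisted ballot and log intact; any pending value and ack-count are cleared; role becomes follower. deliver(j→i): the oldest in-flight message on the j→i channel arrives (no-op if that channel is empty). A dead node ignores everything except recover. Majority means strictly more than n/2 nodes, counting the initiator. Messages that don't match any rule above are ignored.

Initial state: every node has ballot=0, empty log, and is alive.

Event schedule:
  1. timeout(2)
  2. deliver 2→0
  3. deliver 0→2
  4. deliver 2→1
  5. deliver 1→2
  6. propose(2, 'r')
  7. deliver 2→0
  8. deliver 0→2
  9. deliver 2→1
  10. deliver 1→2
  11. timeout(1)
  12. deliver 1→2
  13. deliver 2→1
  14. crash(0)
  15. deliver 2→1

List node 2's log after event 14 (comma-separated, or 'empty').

r

e1 timeout(2): 2[cand,b=5,-]
e2 deliver 2→0: 0[foll,b=5,-]
e3 deliver 0→2: 2[lead,b=5,-]
e4 deliver 2→1: 1[foll,b=5,-]
e5 deliver 1→2: ·
e6 propose(2,'r'): ·
e7 deliver 2→0: 0[foll,b=5,r]
e8 deliver 0→2: 2[lead,b=5,r]
e9 deliver 2→1: 1[foll,b=5,r]
e10 deliver 1→2: ·
e11 timeout(1): 1[cand,b=7,r]
e12 deliver 1→2: 2[foll,b=7,r]
e13 deliver 2→1: 1[lead,b=7,r]
e14 crash(0): 0[✗foll,b=5,r]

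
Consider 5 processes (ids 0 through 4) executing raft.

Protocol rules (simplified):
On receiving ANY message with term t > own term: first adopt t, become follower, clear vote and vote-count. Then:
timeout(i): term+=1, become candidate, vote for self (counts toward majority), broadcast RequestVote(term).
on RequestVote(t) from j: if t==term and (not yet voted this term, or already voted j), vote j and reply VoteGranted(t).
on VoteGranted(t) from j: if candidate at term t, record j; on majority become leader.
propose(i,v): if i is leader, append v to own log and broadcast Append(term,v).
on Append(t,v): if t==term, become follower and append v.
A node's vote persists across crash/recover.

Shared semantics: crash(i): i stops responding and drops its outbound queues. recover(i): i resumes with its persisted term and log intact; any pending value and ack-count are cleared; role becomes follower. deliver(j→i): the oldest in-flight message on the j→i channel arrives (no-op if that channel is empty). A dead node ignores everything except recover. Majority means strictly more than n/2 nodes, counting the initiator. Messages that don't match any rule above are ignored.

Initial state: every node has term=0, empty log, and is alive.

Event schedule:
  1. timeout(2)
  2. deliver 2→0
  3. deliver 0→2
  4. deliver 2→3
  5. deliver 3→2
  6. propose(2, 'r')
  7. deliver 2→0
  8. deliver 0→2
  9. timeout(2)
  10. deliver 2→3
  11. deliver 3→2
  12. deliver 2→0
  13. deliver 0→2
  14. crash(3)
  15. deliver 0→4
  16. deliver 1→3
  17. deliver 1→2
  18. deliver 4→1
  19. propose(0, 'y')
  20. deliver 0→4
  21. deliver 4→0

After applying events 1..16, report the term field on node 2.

[1] timeout(2) → N2(cand t1 [-])
[2] deliver 2→0 → N0(foll t1 [-])
[3] deliver 0→2 → ∅
[4] deliver 2→3 → N3(foll t1 [-])
[5] deliver 3→2 → N2(lead t1 [-])
[6] propose(2,'r') → N2(lead t1 [r])
[7] deliver 2→0 → N0(foll t1 [r])
[8] deliver 0→2 → ∅
[9] timeout(2) → N2(cand t2 [r])
[10] deliver 2→3 → N3(foll t1 [r])
[11] deliver 3→2 → ∅
[12] deliver 2→0 → N0(foll t2 [r])
[13] deliver 0→2 → ∅
[14] crash(3) → N3(✗foll t1 [r])
[15] deliver 0→4 → ∅
[16] deliver 1→3 → ∅

2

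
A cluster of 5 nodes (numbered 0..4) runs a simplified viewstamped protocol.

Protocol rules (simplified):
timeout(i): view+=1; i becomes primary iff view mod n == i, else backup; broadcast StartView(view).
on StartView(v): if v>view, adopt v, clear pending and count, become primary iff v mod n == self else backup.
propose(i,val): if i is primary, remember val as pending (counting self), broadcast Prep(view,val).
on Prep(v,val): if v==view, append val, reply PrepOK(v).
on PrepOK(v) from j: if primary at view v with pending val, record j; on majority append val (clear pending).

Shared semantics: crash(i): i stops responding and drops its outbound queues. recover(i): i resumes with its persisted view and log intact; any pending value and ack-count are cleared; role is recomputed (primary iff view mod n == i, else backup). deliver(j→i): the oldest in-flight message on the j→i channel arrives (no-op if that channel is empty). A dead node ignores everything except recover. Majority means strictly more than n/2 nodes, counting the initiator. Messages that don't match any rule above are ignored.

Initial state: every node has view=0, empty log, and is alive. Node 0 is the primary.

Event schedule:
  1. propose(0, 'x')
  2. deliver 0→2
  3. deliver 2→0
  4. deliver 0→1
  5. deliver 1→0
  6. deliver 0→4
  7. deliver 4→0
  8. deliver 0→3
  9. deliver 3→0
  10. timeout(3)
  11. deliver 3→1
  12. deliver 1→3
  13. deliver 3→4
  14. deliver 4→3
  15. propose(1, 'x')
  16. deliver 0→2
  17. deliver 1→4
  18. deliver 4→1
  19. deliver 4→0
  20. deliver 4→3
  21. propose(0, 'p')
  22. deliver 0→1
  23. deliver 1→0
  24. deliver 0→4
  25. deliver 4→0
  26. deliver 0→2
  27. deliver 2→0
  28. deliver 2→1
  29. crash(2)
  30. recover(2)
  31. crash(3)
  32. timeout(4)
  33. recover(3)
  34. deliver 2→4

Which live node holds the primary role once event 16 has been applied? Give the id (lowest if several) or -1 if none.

0

after 1 — propose(0,'x'): ·
after 2 — deliver 0→2: n2:back/v0/[x]
after 3 — deliver 2→0: ·
after 4 — deliver 0→1: n1:back/v0/[x]
after 5 — deliver 1→0: n0:prim/v0/[x]
after 6 — deliver 0→4: n4:back/v0/[x]
after 7 — deliver 4→0: ·
after 8 — deliver 0→3: n3:back/v0/[x]
after 9 — deliver 3→0: ·
after 10 — timeout(3): n3:back/v1/[x]
after 11 — deliver 3→1: n1:prim/v1/[x]
after 12 — deliver 1→3: ·
after 13 — deliver 3→4: n4:back/v1/[x]
after 14 — deliver 4→3: ·
after 15 — propose(1,'x'): ·
after 16 — deliver 0→2: ·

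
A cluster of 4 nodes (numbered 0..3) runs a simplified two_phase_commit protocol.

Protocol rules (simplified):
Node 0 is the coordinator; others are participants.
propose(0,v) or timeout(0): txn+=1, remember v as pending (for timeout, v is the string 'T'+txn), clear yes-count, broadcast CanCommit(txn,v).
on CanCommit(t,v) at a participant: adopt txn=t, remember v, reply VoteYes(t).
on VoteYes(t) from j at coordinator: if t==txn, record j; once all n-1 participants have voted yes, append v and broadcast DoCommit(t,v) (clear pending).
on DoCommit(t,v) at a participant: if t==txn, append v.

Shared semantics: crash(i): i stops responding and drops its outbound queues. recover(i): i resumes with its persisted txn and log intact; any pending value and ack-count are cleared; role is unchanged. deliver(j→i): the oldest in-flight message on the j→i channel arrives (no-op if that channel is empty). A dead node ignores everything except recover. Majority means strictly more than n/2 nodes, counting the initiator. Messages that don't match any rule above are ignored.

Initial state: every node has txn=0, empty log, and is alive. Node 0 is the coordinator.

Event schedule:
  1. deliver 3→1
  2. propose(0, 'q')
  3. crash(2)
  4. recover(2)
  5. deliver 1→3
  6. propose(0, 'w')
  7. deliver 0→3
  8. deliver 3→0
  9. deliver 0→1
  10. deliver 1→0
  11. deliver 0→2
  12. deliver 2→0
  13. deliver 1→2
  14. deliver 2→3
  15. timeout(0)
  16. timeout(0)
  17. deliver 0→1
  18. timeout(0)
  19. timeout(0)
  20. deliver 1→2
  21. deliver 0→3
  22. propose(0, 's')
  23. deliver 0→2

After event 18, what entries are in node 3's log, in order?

empty

step 1 deliver 3→1: —
step 2 propose(0,'q'): 0={coor,t=1,log=-}
step 3 crash(2): 2={✗part,t=0,log=-}
step 4 recover(2): 2={part,t=0,log=-}
step 5 deliver 1→3: —
step 6 propose(0,'w'): 0={coor,t=2,log=-}
step 7 deliver 0→3: 3={part,t=1,log=-}
step 8 deliver 3→0: —
step 9 deliver 0→1: 1={part,t=1,log=-}
step 10 deliver 1→0: —
step 11 deliver 0→2: 2={part,t=1,log=-}
step 12 deliver 2→0: —
step 13 deliver 1→2: —
step 14 deliver 2→3: —
step 15 timeout(0): 0={coor,t=3,log=-}
step 16 timeout(0): 0={coor,t=4,log=-}
step 17 deliver 0→1: 1={part,t=2,log=-}
step 18 timeout(0): 0={coor,t=5,log=-}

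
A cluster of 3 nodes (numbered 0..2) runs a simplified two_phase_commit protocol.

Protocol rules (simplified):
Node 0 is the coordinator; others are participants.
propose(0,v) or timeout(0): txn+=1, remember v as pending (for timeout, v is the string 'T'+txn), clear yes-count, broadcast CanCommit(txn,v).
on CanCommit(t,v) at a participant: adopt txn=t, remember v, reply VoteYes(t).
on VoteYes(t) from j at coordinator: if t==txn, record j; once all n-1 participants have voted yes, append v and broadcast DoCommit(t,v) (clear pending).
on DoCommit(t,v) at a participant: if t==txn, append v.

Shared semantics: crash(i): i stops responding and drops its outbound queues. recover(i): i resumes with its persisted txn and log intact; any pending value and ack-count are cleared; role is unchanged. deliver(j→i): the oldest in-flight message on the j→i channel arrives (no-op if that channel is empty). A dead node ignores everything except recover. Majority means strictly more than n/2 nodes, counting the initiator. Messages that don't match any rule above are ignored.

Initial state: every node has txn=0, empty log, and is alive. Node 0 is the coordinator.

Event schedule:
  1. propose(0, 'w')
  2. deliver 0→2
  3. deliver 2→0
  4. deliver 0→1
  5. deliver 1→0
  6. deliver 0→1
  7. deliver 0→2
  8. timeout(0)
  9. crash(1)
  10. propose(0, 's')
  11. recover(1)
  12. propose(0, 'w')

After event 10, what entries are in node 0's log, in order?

step 1 propose(0,'w'): 0={coor,t=1,log=-}
step 2 deliver 0→2: 2={part,t=1,log=-}
step 3 deliver 2→0: —
step 4 deliver 0→1: 1={part,t=1,log=-}
step 5 deliver 1→0: 0={coor,t=1,log=w}
step 6 deliver 0→1: 1={part,t=1,log=w}
step 7 deliver 0→2: 2={part,t=1,log=w}
step 8 timeout(0): 0={coor,t=2,log=w}
step 9 crash(1): 1={✗part,t=1,log=w}
step 10 propose(0,'s'): 0={coor,t=3,log=w}

w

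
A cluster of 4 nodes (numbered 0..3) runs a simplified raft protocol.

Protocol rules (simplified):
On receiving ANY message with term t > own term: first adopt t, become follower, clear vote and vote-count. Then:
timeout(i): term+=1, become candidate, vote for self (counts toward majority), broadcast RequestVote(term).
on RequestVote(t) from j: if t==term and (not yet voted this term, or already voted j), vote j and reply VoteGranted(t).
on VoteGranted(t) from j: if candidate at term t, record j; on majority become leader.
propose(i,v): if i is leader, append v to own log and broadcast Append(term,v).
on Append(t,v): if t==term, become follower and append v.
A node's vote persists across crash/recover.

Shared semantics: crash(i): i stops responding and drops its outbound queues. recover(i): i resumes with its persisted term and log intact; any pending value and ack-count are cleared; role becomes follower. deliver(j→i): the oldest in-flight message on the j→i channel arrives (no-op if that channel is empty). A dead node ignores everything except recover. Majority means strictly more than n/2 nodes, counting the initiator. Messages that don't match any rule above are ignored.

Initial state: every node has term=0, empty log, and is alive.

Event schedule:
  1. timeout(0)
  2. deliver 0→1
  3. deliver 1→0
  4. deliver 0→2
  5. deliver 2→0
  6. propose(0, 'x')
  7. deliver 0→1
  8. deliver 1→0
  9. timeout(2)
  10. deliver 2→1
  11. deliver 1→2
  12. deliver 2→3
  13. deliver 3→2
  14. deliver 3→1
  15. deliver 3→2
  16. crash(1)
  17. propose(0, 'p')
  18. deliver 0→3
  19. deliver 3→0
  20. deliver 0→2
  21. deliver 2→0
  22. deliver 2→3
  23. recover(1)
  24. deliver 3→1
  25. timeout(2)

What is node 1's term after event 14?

1. timeout(0):  <0:cand t1 ->
2. deliver 0→1:  <1:foll t1 ->
3. deliver 1→0:  nop
4. deliver 0→2:  <2:foll t1 ->
5. deliver 2→0:  <0:lead t1 ->
6. propose(0,'x'):  <0:lead t1 x>
7. deliver 0→1:  <1:foll t1 x>
8. deliver 1→0:  nop
9. timeout(2):  <2:cand t2 ->
10. deliver 2→1:  <1:foll t2 x>
11. deliver 1→2:  nop
12. deliver 2→3:  <3:foll t2 ->
13. deliver 3→2:  <2:lead t2 ->
14. deliver 3→1:  nop

2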